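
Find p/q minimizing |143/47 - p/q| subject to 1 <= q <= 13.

40/13

Expand x = 143/47 as a continued fraction with the Euclidean algorithm:
  143 = 3*47 + 2, so a_0 = 3.
  47 = 23*2 + 1, so a_1 = 23.
  2 = 2*1 + 0, so a_2 = 2.
so x = [3; 23, 2].
Convergents (p_i = a_i*p_{i-1} + p_{i-2}, q_i = a_i*q_{i-1} + q_{i-2} with p_{-2}=0, p_{-1}=1, q_{-2}=1, q_{-1}=0), until the denominator exceeds 13:
  i=0: a_0=3, p_0 = 3*1 + 0 = 3, q_0 = 3*0 + 1 = 1.
  i=1: a_1=23, p_1 = 23*3 + 1 = 70, q_1 = 23*1 + 0 = 23.
q_1 = 23 > 13, so the last convergent with denominator <= 13 is p_0/q_0 = 3/1.
The closest fraction with denominator <= 13 is either p_0/q_0 or the intermediate fraction (k*p_0 + p_{-1})/(k*q_0 + q_{-1}) with the largest k >= 1 whose denominator stays <= 13; these approach x as k grows, and every other convergent or intermediate fraction in range is farther away.
Largest k: floor((13 - q_{-1})/q_0) = floor((13 - 0)/1) = 13 (using the seeds p_{-1} = 1, q_{-1} = 0).
That gives (13*3 + 1)/(13*1 + 0) = 40/13.
Compare the errors: |x - 3/1| = |143*1 - 3*47|/(47*1) = 2/47, and |x - 40/13| = |143*13 - 40*47|/(47*13) = 21/611.
Cross-multiplying, 21*47 = 987 < 1222 = 2*611, so 21/611 is smaller: the intermediate fraction 40/13 is closer to x than 3/1.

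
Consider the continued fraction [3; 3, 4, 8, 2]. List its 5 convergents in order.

3/1, 10/3, 43/13, 354/107, 751/227

Using the convergent recurrence p_i = a_i*p_{i-1} + p_{i-2}, q_i = a_i*q_{i-1} + q_{i-2} with p_{-2}=0, p_{-1}=1, q_{-2}=1, q_{-1}=0:
  i=0: a_0=3, p_0 = 3*1 + 0 = 3, q_0 = 3*0 + 1 = 1.
  i=1: a_1=3, p_1 = 3*3 + 1 = 10, q_1 = 3*1 + 0 = 3.
  i=2: a_2=4, p_2 = 4*10 + 3 = 43, q_2 = 4*3 + 1 = 13.
  i=3: a_3=8, p_3 = 8*43 + 10 = 354, q_3 = 8*13 + 3 = 107.
  i=4: a_4=2, p_4 = 2*354 + 43 = 751, q_4 = 2*107 + 13 = 227.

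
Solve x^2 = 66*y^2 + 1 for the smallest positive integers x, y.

First expand sqrt(66) as a continued fraction. With x_i = (sqrt(66) + m_i)/d_i and (m_0, d_0) = (0, 1): a_0 = floor(sqrt(66)) = 8, since 8^2 = 64 <= 66 < 81 = 9^2.
Iterate m_{i+1} = d_i*a_i - m_i, d_{i+1} = (66 - m_{i+1}^2)/d_i, a_{i+1} = floor((a_0 + m_{i+1})/d_{i+1}):
  m_1 = 1*8 - 0 = 8, d_1 = (66 - 8^2)/1 = 2/1 = 2, a_1 = floor((8 + 8)/2) = 8.
  m_2 = 2*8 - 8 = 8, d_2 = (66 - 8^2)/2 = 2/2 = 1, a_2 = floor((8 + 8)/1) = 16.
  m_3 = 1*16 - 8 = 8, d_3 = (66 - 8^2)/1 = 2/1 = 2: (m_3, d_3) = (m_1, d_1) = (8, 2), so from here the quotients repeat a_1, a_2; the period length is 2.
So sqrt(66) = [8; (8, 16)] with period length k = 2.
k is even, so the fundamental solution of x^2 - 66y^2 = 1 is (p_{k-1}, q_{k-1}) = (p_1, q_1); compute convergents through index 1.
Convergents (p_i = a_i*p_{i-1} + p_{i-2}, q_i = a_i*q_{i-1} + q_{i-2} with p_{-2}=0, p_{-1}=1, q_{-2}=1, q_{-1}=0):
  i=0: a_0=8, p_0 = 8*1 + 0 = 8, q_0 = 8*0 + 1 = 1.
  i=1: a_1=8, p_1 = 8*8 + 1 = 65, q_1 = 8*1 + 0 = 8.
Check: 65^2 - 66*8^2 = 4225 - 4224 = 1, so (x, y) = (65, 8) solves the equation, and by the theorem it is the least positive solution.

(x, y) = (65, 8)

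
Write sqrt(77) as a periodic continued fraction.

[8; (1, 3, 2, 3, 1, 16)]

Write x_i = (sqrt(77) + m_i)/d_i with (m_0, d_0) = (0, 1). a_0 = floor(sqrt(77)) = 8, since 8^2 = 64 <= 77 < 81 = 9^2.
Iterate m_{i+1} = d_i*a_i - m_i, d_{i+1} = (77 - m_{i+1}^2)/d_i, a_{i+1} = floor((a_0 + m_{i+1})/d_{i+1}):
  m_1 = 1*8 - 0 = 8, d_1 = (77 - 8^2)/1 = 13/1 = 13, a_1 = floor((8 + 8)/13) = 1.
  m_2 = 13*1 - 8 = 5, d_2 = (77 - 5^2)/13 = 52/13 = 4, a_2 = floor((8 + 5)/4) = 3.
  m_3 = 4*3 - 5 = 7, d_3 = (77 - 7^2)/4 = 28/4 = 7, a_3 = floor((8 + 7)/7) = 2.
  m_4 = 7*2 - 7 = 7, d_4 = (77 - 7^2)/7 = 28/7 = 4, a_4 = floor((8 + 7)/4) = 3.
  m_5 = 4*3 - 7 = 5, d_5 = (77 - 5^2)/4 = 52/4 = 13, a_5 = floor((8 + 5)/13) = 1.
  m_6 = 13*1 - 5 = 8, d_6 = (77 - 8^2)/13 = 13/13 = 1, a_6 = floor((8 + 8)/1) = 16.
  m_7 = 1*16 - 8 = 8, d_7 = (77 - 8^2)/1 = 13/1 = 13: (m_7, d_7) = (m_1, d_1) = (8, 13), so from here the quotients repeat a_1, ..., a_6; the period length is 6.
Hence the expansion of sqrt(77) is a_0 = 8 followed by the repeating block 1, 3, 2, 3, 1, 16 (period 6).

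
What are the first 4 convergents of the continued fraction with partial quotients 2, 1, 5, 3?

Using the convergent recurrence p_i = a_i*p_{i-1} + p_{i-2}, q_i = a_i*q_{i-1} + q_{i-2} with p_{-2}=0, p_{-1}=1, q_{-2}=1, q_{-1}=0:
  i=0: a_0=2, p_0 = 2*1 + 0 = 2, q_0 = 2*0 + 1 = 1.
  i=1: a_1=1, p_1 = 1*2 + 1 = 3, q_1 = 1*1 + 0 = 1.
  i=2: a_2=5, p_2 = 5*3 + 2 = 17, q_2 = 5*1 + 1 = 6.
  i=3: a_3=3, p_3 = 3*17 + 3 = 54, q_3 = 3*6 + 1 = 19.

2/1, 3/1, 17/6, 54/19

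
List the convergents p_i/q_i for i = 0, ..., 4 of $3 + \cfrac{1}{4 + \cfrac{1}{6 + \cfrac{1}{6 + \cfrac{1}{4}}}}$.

Using the convergent recurrence p_i = a_i*p_{i-1} + p_{i-2}, q_i = a_i*q_{i-1} + q_{i-2} with p_{-2}=0, p_{-1}=1, q_{-2}=1, q_{-1}=0:
  i=0: a_0=3, p_0 = 3*1 + 0 = 3, q_0 = 3*0 + 1 = 1.
  i=1: a_1=4, p_1 = 4*3 + 1 = 13, q_1 = 4*1 + 0 = 4.
  i=2: a_2=6, p_2 = 6*13 + 3 = 81, q_2 = 6*4 + 1 = 25.
  i=3: a_3=6, p_3 = 6*81 + 13 = 499, q_3 = 6*25 + 4 = 154.
  i=4: a_4=4, p_4 = 4*499 + 81 = 2077, q_4 = 4*154 + 25 = 641.

3/1, 13/4, 81/25, 499/154, 2077/641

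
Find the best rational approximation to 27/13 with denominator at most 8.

17/8

Expand x = 27/13 as a continued fraction with the Euclidean algorithm:
  27 = 2*13 + 1, so a_0 = 2.
  13 = 13*1 + 0, so a_1 = 13.
so x = [2; 13].
Convergents (p_i = a_i*p_{i-1} + p_{i-2}, q_i = a_i*q_{i-1} + q_{i-2} with p_{-2}=0, p_{-1}=1, q_{-2}=1, q_{-1}=0), until the denominator exceeds 8:
  i=0: a_0=2, p_0 = 2*1 + 0 = 2, q_0 = 2*0 + 1 = 1.
  i=1: a_1=13, p_1 = 13*2 + 1 = 27, q_1 = 13*1 + 0 = 13.
q_1 = 13 > 8, so the last convergent with denominator <= 8 is p_0/q_0 = 2/1.
The closest fraction with denominator <= 8 is either p_0/q_0 or the intermediate fraction (k*p_0 + p_{-1})/(k*q_0 + q_{-1}) with the largest k >= 1 whose denominator stays <= 8; these approach x as k grows, and every other convergent or intermediate fraction in range is farther away.
Largest k: floor((8 - q_{-1})/q_0) = floor((8 - 0)/1) = 8 (using the seeds p_{-1} = 1, q_{-1} = 0).
That gives (8*2 + 1)/(8*1 + 0) = 17/8.
Compare the errors: |x - 2/1| = |27*1 - 2*13|/(13*1) = 1/13, and |x - 17/8| = |27*8 - 17*13|/(13*8) = 5/104.
Cross-multiplying, 5*13 = 65 < 104 = 1*104, so 5/104 is smaller: the intermediate fraction 17/8 is closer to x than 2/1.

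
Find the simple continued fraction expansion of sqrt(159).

[12; (1, 1, 1, 1, 3, 1, 1, 1, 1, 24)]

Write x_i = (sqrt(159) + m_i)/d_i with (m_0, d_0) = (0, 1). a_0 = floor(sqrt(159)) = 12, since 12^2 = 144 <= 159 < 169 = 13^2.
Iterate m_{i+1} = d_i*a_i - m_i, d_{i+1} = (159 - m_{i+1}^2)/d_i, a_{i+1} = floor((a_0 + m_{i+1})/d_{i+1}):
  m_1 = 1*12 - 0 = 12, d_1 = (159 - 12^2)/1 = 15/1 = 15, a_1 = floor((12 + 12)/15) = 1.
  m_2 = 15*1 - 12 = 3, d_2 = (159 - 3^2)/15 = 150/15 = 10, a_2 = floor((12 + 3)/10) = 1.
  m_3 = 10*1 - 3 = 7, d_3 = (159 - 7^2)/10 = 110/10 = 11, a_3 = floor((12 + 7)/11) = 1.
  m_4 = 11*1 - 7 = 4, d_4 = (159 - 4^2)/11 = 143/11 = 13, a_4 = floor((12 + 4)/13) = 1.
  m_5 = 13*1 - 4 = 9, d_5 = (159 - 9^2)/13 = 78/13 = 6, a_5 = floor((12 + 9)/6) = 3.
  m_6 = 6*3 - 9 = 9, d_6 = (159 - 9^2)/6 = 78/6 = 13, a_6 = floor((12 + 9)/13) = 1.
  m_7 = 13*1 - 9 = 4, d_7 = (159 - 4^2)/13 = 143/13 = 11, a_7 = floor((12 + 4)/11) = 1.
  m_8 = 11*1 - 4 = 7, d_8 = (159 - 7^2)/11 = 110/11 = 10, a_8 = floor((12 + 7)/10) = 1.
  m_9 = 10*1 - 7 = 3, d_9 = (159 - 3^2)/10 = 150/10 = 15, a_9 = floor((12 + 3)/15) = 1.
  m_10 = 15*1 - 3 = 12, d_10 = (159 - 12^2)/15 = 15/15 = 1, a_10 = floor((12 + 12)/1) = 24.
  m_11 = 1*24 - 12 = 12, d_11 = (159 - 12^2)/1 = 15/1 = 15: (m_11, d_11) = (m_1, d_1) = (12, 15), so from here the quotients repeat a_1, ..., a_10; the period length is 10.
Hence the expansion of sqrt(159) is a_0 = 12 followed by the repeating block 1, 1, 1, 1, 3, 1, 1, 1, 1, 24 (period 10).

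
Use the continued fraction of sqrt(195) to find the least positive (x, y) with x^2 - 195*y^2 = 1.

(x, y) = (14, 1)

First expand sqrt(195) as a continued fraction. With x_i = (sqrt(195) + m_i)/d_i and (m_0, d_0) = (0, 1): a_0 = floor(sqrt(195)) = 13, since 13^2 = 169 <= 195 < 196 = 14^2.
Iterate m_{i+1} = d_i*a_i - m_i, d_{i+1} = (195 - m_{i+1}^2)/d_i, a_{i+1} = floor((a_0 + m_{i+1})/d_{i+1}):
  m_1 = 1*13 - 0 = 13, d_1 = (195 - 13^2)/1 = 26/1 = 26, a_1 = floor((13 + 13)/26) = 1.
  m_2 = 26*1 - 13 = 13, d_2 = (195 - 13^2)/26 = 26/26 = 1, a_2 = floor((13 + 13)/1) = 26.
  m_3 = 1*26 - 13 = 13, d_3 = (195 - 13^2)/1 = 26/1 = 26: (m_3, d_3) = (m_1, d_1) = (13, 26), so from here the quotients repeat a_1, a_2; the period length is 2.
So sqrt(195) = [13; (1, 26)] with period length k = 2.
k is even, so the fundamental solution of x^2 - 195y^2 = 1 is (p_{k-1}, q_{k-1}) = (p_1, q_1); compute convergents through index 1.
Convergents (p_i = a_i*p_{i-1} + p_{i-2}, q_i = a_i*q_{i-1} + q_{i-2} with p_{-2}=0, p_{-1}=1, q_{-2}=1, q_{-1}=0):
  i=0: a_0=13, p_0 = 13*1 + 0 = 13, q_0 = 13*0 + 1 = 1.
  i=1: a_1=1, p_1 = 1*13 + 1 = 14, q_1 = 1*1 + 0 = 1.
Check: 14^2 - 195*1^2 = 196 - 195 = 1, so (x, y) = (14, 1) solves the equation, and by the theorem it is the least positive solution.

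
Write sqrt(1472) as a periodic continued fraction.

Write x_i = (sqrt(1472) + m_i)/d_i with (m_0, d_0) = (0, 1). a_0 = floor(sqrt(1472)) = 38, since 38^2 = 1444 <= 1472 < 1521 = 39^2.
Iterate m_{i+1} = d_i*a_i - m_i, d_{i+1} = (1472 - m_{i+1}^2)/d_i, a_{i+1} = floor((a_0 + m_{i+1})/d_{i+1}):
  m_1 = 1*38 - 0 = 38, d_1 = (1472 - 38^2)/1 = 28/1 = 28, a_1 = floor((38 + 38)/28) = 2.
  m_2 = 28*2 - 38 = 18, d_2 = (1472 - 18^2)/28 = 1148/28 = 41, a_2 = floor((38 + 18)/41) = 1.
  m_3 = 41*1 - 18 = 23, d_3 = (1472 - 23^2)/41 = 943/41 = 23, a_3 = floor((38 + 23)/23) = 2.
  m_4 = 23*2 - 23 = 23, d_4 = (1472 - 23^2)/23 = 943/23 = 41, a_4 = floor((38 + 23)/41) = 1.
  m_5 = 41*1 - 23 = 18, d_5 = (1472 - 18^2)/41 = 1148/41 = 28, a_5 = floor((38 + 18)/28) = 2.
  m_6 = 28*2 - 18 = 38, d_6 = (1472 - 38^2)/28 = 28/28 = 1, a_6 = floor((38 + 38)/1) = 76.
  m_7 = 1*76 - 38 = 38, d_7 = (1472 - 38^2)/1 = 28/1 = 28: (m_7, d_7) = (m_1, d_1) = (38, 28), so from here the quotients repeat a_1, ..., a_6; the period length is 6.
Hence the expansion of sqrt(1472) is a_0 = 38 followed by the repeating block 2, 1, 2, 1, 2, 76 (period 6).

[38; (2, 1, 2, 1, 2, 76)]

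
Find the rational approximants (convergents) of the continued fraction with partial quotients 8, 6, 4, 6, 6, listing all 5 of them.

8/1, 49/6, 204/25, 1273/156, 7842/961

Using the convergent recurrence p_i = a_i*p_{i-1} + p_{i-2}, q_i = a_i*q_{i-1} + q_{i-2} with p_{-2}=0, p_{-1}=1, q_{-2}=1, q_{-1}=0:
  i=0: a_0=8, p_0 = 8*1 + 0 = 8, q_0 = 8*0 + 1 = 1.
  i=1: a_1=6, p_1 = 6*8 + 1 = 49, q_1 = 6*1 + 0 = 6.
  i=2: a_2=4, p_2 = 4*49 + 8 = 204, q_2 = 4*6 + 1 = 25.
  i=3: a_3=6, p_3 = 6*204 + 49 = 1273, q_3 = 6*25 + 6 = 156.
  i=4: a_4=6, p_4 = 6*1273 + 204 = 7842, q_4 = 6*156 + 25 = 961.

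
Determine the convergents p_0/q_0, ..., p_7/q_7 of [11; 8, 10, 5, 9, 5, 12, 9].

11/1, 89/8, 901/81, 4594/413, 42247/3798, 215829/19403, 2632195/236634, 23905584/2149109

Using the convergent recurrence p_i = a_i*p_{i-1} + p_{i-2}, q_i = a_i*q_{i-1} + q_{i-2} with p_{-2}=0, p_{-1}=1, q_{-2}=1, q_{-1}=0:
  i=0: a_0=11, p_0 = 11*1 + 0 = 11, q_0 = 11*0 + 1 = 1.
  i=1: a_1=8, p_1 = 8*11 + 1 = 89, q_1 = 8*1 + 0 = 8.
  i=2: a_2=10, p_2 = 10*89 + 11 = 901, q_2 = 10*8 + 1 = 81.
  i=3: a_3=5, p_3 = 5*901 + 89 = 4594, q_3 = 5*81 + 8 = 413.
  i=4: a_4=9, p_4 = 9*4594 + 901 = 42247, q_4 = 9*413 + 81 = 3798.
  i=5: a_5=5, p_5 = 5*42247 + 4594 = 215829, q_5 = 5*3798 + 413 = 19403.
  i=6: a_6=12, p_6 = 12*215829 + 42247 = 2632195, q_6 = 12*19403 + 3798 = 236634.
  i=7: a_7=9, p_7 = 9*2632195 + 215829 = 23905584, q_7 = 9*236634 + 19403 = 2149109.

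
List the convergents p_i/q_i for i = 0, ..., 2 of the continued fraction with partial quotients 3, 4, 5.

Using the convergent recurrence p_i = a_i*p_{i-1} + p_{i-2}, q_i = a_i*q_{i-1} + q_{i-2} with p_{-2}=0, p_{-1}=1, q_{-2}=1, q_{-1}=0:
  i=0: a_0=3, p_0 = 3*1 + 0 = 3, q_0 = 3*0 + 1 = 1.
  i=1: a_1=4, p_1 = 4*3 + 1 = 13, q_1 = 4*1 + 0 = 4.
  i=2: a_2=5, p_2 = 5*13 + 3 = 68, q_2 = 5*4 + 1 = 21.

3/1, 13/4, 68/21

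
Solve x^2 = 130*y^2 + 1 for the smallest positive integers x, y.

First expand sqrt(130) as a continued fraction. With x_i = (sqrt(130) + m_i)/d_i and (m_0, d_0) = (0, 1): a_0 = floor(sqrt(130)) = 11, since 11^2 = 121 <= 130 < 144 = 12^2.
Iterate m_{i+1} = d_i*a_i - m_i, d_{i+1} = (130 - m_{i+1}^2)/d_i, a_{i+1} = floor((a_0 + m_{i+1})/d_{i+1}):
  m_1 = 1*11 - 0 = 11, d_1 = (130 - 11^2)/1 = 9/1 = 9, a_1 = floor((11 + 11)/9) = 2.
  m_2 = 9*2 - 11 = 7, d_2 = (130 - 7^2)/9 = 81/9 = 9, a_2 = floor((11 + 7)/9) = 2.
  m_3 = 9*2 - 7 = 11, d_3 = (130 - 11^2)/9 = 9/9 = 1, a_3 = floor((11 + 11)/1) = 22.
  m_4 = 1*22 - 11 = 11, d_4 = (130 - 11^2)/1 = 9/1 = 9: (m_4, d_4) = (m_1, d_1) = (11, 9), so from here the quotients repeat a_1, ..., a_3; the period length is 3.
So sqrt(130) = [11; (2, 2, 22)] with period length k = 3.
k is odd, so (p_{k-1}, q_{k-1}) only solves x^2 - 130y^2 = -1 and the fundamental solution of x^2 - 130y^2 = 1 is (p_{2k-1}, q_{2k-1}) = (p_5, q_5); compute convergents through index 5, running through the period twice.
Convergents (p_i = a_i*p_{i-1} + p_{i-2}, q_i = a_i*q_{i-1} + q_{i-2} with p_{-2}=0, p_{-1}=1, q_{-2}=1, q_{-1}=0):
  i=0: a_0=11, p_0 = 11*1 + 0 = 11, q_0 = 11*0 + 1 = 1.
  i=1: a_1=2, p_1 = 2*11 + 1 = 23, q_1 = 2*1 + 0 = 2.
  i=2: a_2=2, p_2 = 2*23 + 11 = 57, q_2 = 2*2 + 1 = 5.
  i=3: a_3=22, p_3 = 22*57 + 23 = 1277, q_3 = 22*5 + 2 = 112.
  i=4: a_4=2, p_4 = 2*1277 + 57 = 2611, q_4 = 2*112 + 5 = 229.
  i=5: a_5=2, p_5 = 2*2611 + 1277 = 6499, q_5 = 2*229 + 112 = 570.
Indeed p_2^2 - 130*q_2^2 = 3249 - 3250 = -1, not +1.
Check: 6499^2 - 130*570^2 = 42237001 - 42237000 = 1, so (x, y) = (6499, 570) solves the equation, and by the theorem it is the least positive solution.

(x, y) = (6499, 570)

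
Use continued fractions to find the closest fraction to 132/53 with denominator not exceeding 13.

5/2

Expand x = 132/53 as a continued fraction with the Euclidean algorithm:
  132 = 2*53 + 26, so a_0 = 2.
  53 = 2*26 + 1, so a_1 = 2.
  26 = 26*1 + 0, so a_2 = 26.
so x = [2; 2, 26].
Convergents (p_i = a_i*p_{i-1} + p_{i-2}, q_i = a_i*q_{i-1} + q_{i-2} with p_{-2}=0, p_{-1}=1, q_{-2}=1, q_{-1}=0), until the denominator exceeds 13:
  i=0: a_0=2, p_0 = 2*1 + 0 = 2, q_0 = 2*0 + 1 = 1.
  i=1: a_1=2, p_1 = 2*2 + 1 = 5, q_1 = 2*1 + 0 = 2.
  i=2: a_2=26, p_2 = 26*5 + 2 = 132, q_2 = 26*2 + 1 = 53.
q_2 = 53 > 13, so the last convergent with denominator <= 13 is p_1/q_1 = 5/2.
The closest fraction with denominator <= 13 is either p_1/q_1 or the intermediate fraction (k*p_1 + p_0)/(k*q_1 + q_0) with the largest k >= 1 whose denominator stays <= 13; these approach x as k grows, and every other convergent or intermediate fraction in range is farther away.
Largest k: floor((13 - q_0)/q_1) = floor((13 - 1)/2) = 6.
That gives (6*5 + 2)/(6*2 + 1) = 32/13.
Compare the errors: |x - 5/2| = |132*2 - 5*53|/(53*2) = 1/106, and |x - 32/13| = |132*13 - 32*53|/(53*13) = 20/689.
Cross-multiplying, 1*689 = 689 < 2120 = 20*106, so 1/106 is smaller: the convergent 5/2 is closer to x than 32/13.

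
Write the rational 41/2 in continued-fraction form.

[20; 2]

Run the Euclidean algorithm on 41 and 2; the successive quotients are the partial quotients a_0, a_1, ... (each step inverts the fractional part left over by the previous one):
  41 = 20*2 + 1, so a_0 = 20.
  2 = 2*1 + 0, so a_1 = 2.
The remainder reaches 0 after 2 divisions, so the expansion has 2 partial quotients, read off in order.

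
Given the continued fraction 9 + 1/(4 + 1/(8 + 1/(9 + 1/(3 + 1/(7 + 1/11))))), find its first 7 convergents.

Using the convergent recurrence p_i = a_i*p_{i-1} + p_{i-2}, q_i = a_i*q_{i-1} + q_{i-2} with p_{-2}=0, p_{-1}=1, q_{-2}=1, q_{-1}=0:
  i=0: a_0=9, p_0 = 9*1 + 0 = 9, q_0 = 9*0 + 1 = 1.
  i=1: a_1=4, p_1 = 4*9 + 1 = 37, q_1 = 4*1 + 0 = 4.
  i=2: a_2=8, p_2 = 8*37 + 9 = 305, q_2 = 8*4 + 1 = 33.
  i=3: a_3=9, p_3 = 9*305 + 37 = 2782, q_3 = 9*33 + 4 = 301.
  i=4: a_4=3, p_4 = 3*2782 + 305 = 8651, q_4 = 3*301 + 33 = 936.
  i=5: a_5=7, p_5 = 7*8651 + 2782 = 63339, q_5 = 7*936 + 301 = 6853.
  i=6: a_6=11, p_6 = 11*63339 + 8651 = 705380, q_6 = 11*6853 + 936 = 76319.

9/1, 37/4, 305/33, 2782/301, 8651/936, 63339/6853, 705380/76319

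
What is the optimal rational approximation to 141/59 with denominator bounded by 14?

Expand x = 141/59 as a continued fraction with the Euclidean algorithm:
  141 = 2*59 + 23, so a_0 = 2.
  59 = 2*23 + 13, so a_1 = 2.
  23 = 1*13 + 10, so a_2 = 1.
  13 = 1*10 + 3, so a_3 = 1.
  10 = 3*3 + 1, so a_4 = 3.
  3 = 3*1 + 0, so a_5 = 3.
so x = [2; 2, 1, 1, 3, 3].
Convergents (p_i = a_i*p_{i-1} + p_{i-2}, q_i = a_i*q_{i-1} + q_{i-2} with p_{-2}=0, p_{-1}=1, q_{-2}=1, q_{-1}=0), until the denominator exceeds 14:
  i=0: a_0=2, p_0 = 2*1 + 0 = 2, q_0 = 2*0 + 1 = 1.
  i=1: a_1=2, p_1 = 2*2 + 1 = 5, q_1 = 2*1 + 0 = 2.
  i=2: a_2=1, p_2 = 1*5 + 2 = 7, q_2 = 1*2 + 1 = 3.
  i=3: a_3=1, p_3 = 1*7 + 5 = 12, q_3 = 1*3 + 2 = 5.
  i=4: a_4=3, p_4 = 3*12 + 7 = 43, q_4 = 3*5 + 3 = 18.
q_4 = 18 > 14, so the last convergent with denominator <= 14 is p_3/q_3 = 12/5.
The closest fraction with denominator <= 14 is either p_3/q_3 or the intermediate fraction (k*p_3 + p_2)/(k*q_3 + q_2) with the largest k >= 1 whose denominator stays <= 14; these approach x as k grows, and every other convergent or intermediate fraction in range is farther away.
Largest k: floor((14 - q_2)/q_3) = floor((14 - 3)/5) = 2.
That gives (2*12 + 7)/(2*5 + 3) = 31/13.
Compare the errors: |x - 12/5| = |141*5 - 12*59|/(59*5) = 3/295, and |x - 31/13| = |141*13 - 31*59|/(59*13) = 4/767.
Cross-multiplying, 4*295 = 1180 < 2301 = 3*767, so 4/767 is smaller: the intermediate fraction 31/13 is closer to x than 12/5.

31/13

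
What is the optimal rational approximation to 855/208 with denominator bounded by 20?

Expand x = 855/208 as a continued fraction with the Euclidean algorithm:
  855 = 4*208 + 23, so a_0 = 4.
  208 = 9*23 + 1, so a_1 = 9.
  23 = 23*1 + 0, so a_2 = 23.
so x = [4; 9, 23].
Convergents (p_i = a_i*p_{i-1} + p_{i-2}, q_i = a_i*q_{i-1} + q_{i-2} with p_{-2}=0, p_{-1}=1, q_{-2}=1, q_{-1}=0), until the denominator exceeds 20:
  i=0: a_0=4, p_0 = 4*1 + 0 = 4, q_0 = 4*0 + 1 = 1.
  i=1: a_1=9, p_1 = 9*4 + 1 = 37, q_1 = 9*1 + 0 = 9.
  i=2: a_2=23, p_2 = 23*37 + 4 = 855, q_2 = 23*9 + 1 = 208.
q_2 = 208 > 20, so the last convergent with denominator <= 20 is p_1/q_1 = 37/9.
The closest fraction with denominator <= 20 is either p_1/q_1 or the intermediate fraction (k*p_1 + p_0)/(k*q_1 + q_0) with the largest k >= 1 whose denominator stays <= 20; these approach x as k grows, and every other convergent or intermediate fraction in range is farther away.
Largest k: floor((20 - q_0)/q_1) = floor((20 - 1)/9) = 2.
That gives (2*37 + 4)/(2*9 + 1) = 78/19.
Compare the errors: |x - 37/9| = |855*9 - 37*208|/(208*9) = 1/1872, and |x - 78/19| = |855*19 - 78*208|/(208*19) = 21/3952.
Cross-multiplying, 1*3952 = 3952 < 39312 = 21*1872, so 1/1872 is smaller: the convergent 37/9 is closer to x than 78/19.

37/9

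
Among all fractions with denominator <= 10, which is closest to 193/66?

Expand x = 193/66 as a continued fraction with the Euclidean algorithm:
  193 = 2*66 + 61, so a_0 = 2.
  66 = 1*61 + 5, so a_1 = 1.
  61 = 12*5 + 1, so a_2 = 12.
  5 = 5*1 + 0, so a_3 = 5.
so x = [2; 1, 12, 5].
Convergents (p_i = a_i*p_{i-1} + p_{i-2}, q_i = a_i*q_{i-1} + q_{i-2} with p_{-2}=0, p_{-1}=1, q_{-2}=1, q_{-1}=0), until the denominator exceeds 10:
  i=0: a_0=2, p_0 = 2*1 + 0 = 2, q_0 = 2*0 + 1 = 1.
  i=1: a_1=1, p_1 = 1*2 + 1 = 3, q_1 = 1*1 + 0 = 1.
  i=2: a_2=12, p_2 = 12*3 + 2 = 38, q_2 = 12*1 + 1 = 13.
q_2 = 13 > 10, so the last convergent with denominator <= 10 is p_1/q_1 = 3/1.
The closest fraction with denominator <= 10 is either p_1/q_1 or the intermediate fraction (k*p_1 + p_0)/(k*q_1 + q_0) with the largest k >= 1 whose denominator stays <= 10; these approach x as k grows, and every other convergent or intermediate fraction in range is farther away.
Largest k: floor((10 - q_0)/q_1) = floor((10 - 1)/1) = 9.
That gives (9*3 + 2)/(9*1 + 1) = 29/10.
Compare the errors: |x - 3/1| = |193*1 - 3*66|/(66*1) = 5/66, and |x - 29/10| = |193*10 - 29*66|/(66*10) = 16/660.
Cross-multiplying, 16*66 = 1056 < 3300 = 5*660, so 16/660 is smaller: the intermediate fraction 29/10 is closer to x than 3/1.

29/10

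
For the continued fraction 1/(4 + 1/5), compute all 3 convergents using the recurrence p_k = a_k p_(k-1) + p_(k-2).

Using the convergent recurrence p_i = a_i*p_{i-1} + p_{i-2}, q_i = a_i*q_{i-1} + q_{i-2} with p_{-2}=0, p_{-1}=1, q_{-2}=1, q_{-1}=0:
  i=0: a_0=0, p_0 = 0*1 + 0 = 0, q_0 = 0*0 + 1 = 1.
  i=1: a_1=4, p_1 = 4*0 + 1 = 1, q_1 = 4*1 + 0 = 4.
  i=2: a_2=5, p_2 = 5*1 + 0 = 5, q_2 = 5*4 + 1 = 21.

0/1, 1/4, 5/21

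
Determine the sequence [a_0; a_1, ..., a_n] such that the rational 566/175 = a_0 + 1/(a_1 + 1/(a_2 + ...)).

Run the Euclidean algorithm on 566 and 175; the successive quotients are the partial quotients a_0, a_1, ... (each step inverts the fractional part left over by the previous one):
  566 = 3*175 + 41, so a_0 = 3.
  175 = 4*41 + 11, so a_1 = 4.
  41 = 3*11 + 8, so a_2 = 3.
  11 = 1*8 + 3, so a_3 = 1.
  8 = 2*3 + 2, so a_4 = 2.
  3 = 1*2 + 1, so a_5 = 1.
  2 = 2*1 + 0, so a_6 = 2.
The remainder reaches 0 after 7 divisions, so the expansion has 7 partial quotients, read off in order.

[3; 4, 3, 1, 2, 1, 2]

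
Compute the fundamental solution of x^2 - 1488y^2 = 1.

(x, y) = (12151, 315)

First expand sqrt(1488) as a continued fraction. With x_i = (sqrt(1488) + m_i)/d_i and (m_0, d_0) = (0, 1): a_0 = floor(sqrt(1488)) = 38, since 38^2 = 1444 <= 1488 < 1521 = 39^2.
Iterate m_{i+1} = d_i*a_i - m_i, d_{i+1} = (1488 - m_{i+1}^2)/d_i, a_{i+1} = floor((a_0 + m_{i+1})/d_{i+1}):
  m_1 = 1*38 - 0 = 38, d_1 = (1488 - 38^2)/1 = 44/1 = 44, a_1 = floor((38 + 38)/44) = 1.
  m_2 = 44*1 - 38 = 6, d_2 = (1488 - 6^2)/44 = 1452/44 = 33, a_2 = floor((38 + 6)/33) = 1.
  m_3 = 33*1 - 6 = 27, d_3 = (1488 - 27^2)/33 = 759/33 = 23, a_3 = floor((38 + 27)/23) = 2.
  m_4 = 23*2 - 27 = 19, d_4 = (1488 - 19^2)/23 = 1127/23 = 49, a_4 = floor((38 + 19)/49) = 1.
  m_5 = 49*1 - 19 = 30, d_5 = (1488 - 30^2)/49 = 588/49 = 12, a_5 = floor((38 + 30)/12) = 5.
  m_6 = 12*5 - 30 = 30, d_6 = (1488 - 30^2)/12 = 588/12 = 49, a_6 = floor((38 + 30)/49) = 1.
  m_7 = 49*1 - 30 = 19, d_7 = (1488 - 19^2)/49 = 1127/49 = 23, a_7 = floor((38 + 19)/23) = 2.
  m_8 = 23*2 - 19 = 27, d_8 = (1488 - 27^2)/23 = 759/23 = 33, a_8 = floor((38 + 27)/33) = 1.
  m_9 = 33*1 - 27 = 6, d_9 = (1488 - 6^2)/33 = 1452/33 = 44, a_9 = floor((38 + 6)/44) = 1.
  m_10 = 44*1 - 6 = 38, d_10 = (1488 - 38^2)/44 = 44/44 = 1, a_10 = floor((38 + 38)/1) = 76.
  m_11 = 1*76 - 38 = 38, d_11 = (1488 - 38^2)/1 = 44/1 = 44: (m_11, d_11) = (m_1, d_1) = (38, 44), so from here the quotients repeat a_1, ..., a_10; the period length is 10.
So sqrt(1488) = [38; (1, 1, 2, 1, 5, 1, 2, 1, 1, 76)] with period length k = 10.
k is even, so the fundamental solution of x^2 - 1488y^2 = 1 is (p_{k-1}, q_{k-1}) = (p_9, q_9); compute convergents through index 9.
Convergents (p_i = a_i*p_{i-1} + p_{i-2}, q_i = a_i*q_{i-1} + q_{i-2} with p_{-2}=0, p_{-1}=1, q_{-2}=1, q_{-1}=0):
  i=0: a_0=38, p_0 = 38*1 + 0 = 38, q_0 = 38*0 + 1 = 1.
  i=1: a_1=1, p_1 = 1*38 + 1 = 39, q_1 = 1*1 + 0 = 1.
  i=2: a_2=1, p_2 = 1*39 + 38 = 77, q_2 = 1*1 + 1 = 2.
  i=3: a_3=2, p_3 = 2*77 + 39 = 193, q_3 = 2*2 + 1 = 5.
  i=4: a_4=1, p_4 = 1*193 + 77 = 270, q_4 = 1*5 + 2 = 7.
  i=5: a_5=5, p_5 = 5*270 + 193 = 1543, q_5 = 5*7 + 5 = 40.
  i=6: a_6=1, p_6 = 1*1543 + 270 = 1813, q_6 = 1*40 + 7 = 47.
  i=7: a_7=2, p_7 = 2*1813 + 1543 = 5169, q_7 = 2*47 + 40 = 134.
  i=8: a_8=1, p_8 = 1*5169 + 1813 = 6982, q_8 = 1*134 + 47 = 181.
  i=9: a_9=1, p_9 = 1*6982 + 5169 = 12151, q_9 = 1*181 + 134 = 315.
Check: 12151^2 - 1488*315^2 = 147646801 - 147646800 = 1, so (x, y) = (12151, 315) solves the equation, and by the theorem it is the least positive solution.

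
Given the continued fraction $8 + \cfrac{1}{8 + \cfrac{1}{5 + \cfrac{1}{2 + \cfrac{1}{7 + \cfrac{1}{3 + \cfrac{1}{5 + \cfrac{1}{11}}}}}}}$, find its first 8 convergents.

8/1, 65/8, 333/41, 731/90, 5450/671, 17081/2103, 90855/11186, 1016486/125149

Using the convergent recurrence p_i = a_i*p_{i-1} + p_{i-2}, q_i = a_i*q_{i-1} + q_{i-2} with p_{-2}=0, p_{-1}=1, q_{-2}=1, q_{-1}=0:
  i=0: a_0=8, p_0 = 8*1 + 0 = 8, q_0 = 8*0 + 1 = 1.
  i=1: a_1=8, p_1 = 8*8 + 1 = 65, q_1 = 8*1 + 0 = 8.
  i=2: a_2=5, p_2 = 5*65 + 8 = 333, q_2 = 5*8 + 1 = 41.
  i=3: a_3=2, p_3 = 2*333 + 65 = 731, q_3 = 2*41 + 8 = 90.
  i=4: a_4=7, p_4 = 7*731 + 333 = 5450, q_4 = 7*90 + 41 = 671.
  i=5: a_5=3, p_5 = 3*5450 + 731 = 17081, q_5 = 3*671 + 90 = 2103.
  i=6: a_6=5, p_6 = 5*17081 + 5450 = 90855, q_6 = 5*2103 + 671 = 11186.
  i=7: a_7=11, p_7 = 11*90855 + 17081 = 1016486, q_7 = 11*11186 + 2103 = 125149.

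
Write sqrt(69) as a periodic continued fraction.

Write x_i = (sqrt(69) + m_i)/d_i with (m_0, d_0) = (0, 1). a_0 = floor(sqrt(69)) = 8, since 8^2 = 64 <= 69 < 81 = 9^2.
Iterate m_{i+1} = d_i*a_i - m_i, d_{i+1} = (69 - m_{i+1}^2)/d_i, a_{i+1} = floor((a_0 + m_{i+1})/d_{i+1}):
  m_1 = 1*8 - 0 = 8, d_1 = (69 - 8^2)/1 = 5/1 = 5, a_1 = floor((8 + 8)/5) = 3.
  m_2 = 5*3 - 8 = 7, d_2 = (69 - 7^2)/5 = 20/5 = 4, a_2 = floor((8 + 7)/4) = 3.
  m_3 = 4*3 - 7 = 5, d_3 = (69 - 5^2)/4 = 44/4 = 11, a_3 = floor((8 + 5)/11) = 1.
  m_4 = 11*1 - 5 = 6, d_4 = (69 - 6^2)/11 = 33/11 = 3, a_4 = floor((8 + 6)/3) = 4.
  m_5 = 3*4 - 6 = 6, d_5 = (69 - 6^2)/3 = 33/3 = 11, a_5 = floor((8 + 6)/11) = 1.
  m_6 = 11*1 - 6 = 5, d_6 = (69 - 5^2)/11 = 44/11 = 4, a_6 = floor((8 + 5)/4) = 3.
  m_7 = 4*3 - 5 = 7, d_7 = (69 - 7^2)/4 = 20/4 = 5, a_7 = floor((8 + 7)/5) = 3.
  m_8 = 5*3 - 7 = 8, d_8 = (69 - 8^2)/5 = 5/5 = 1, a_8 = floor((8 + 8)/1) = 16.
  m_9 = 1*16 - 8 = 8, d_9 = (69 - 8^2)/1 = 5/1 = 5: (m_9, d_9) = (m_1, d_1) = (8, 5), so from here the quotients repeat a_1, ..., a_8; the period length is 8.
Hence the expansion of sqrt(69) is a_0 = 8 followed by the repeating block 3, 3, 1, 4, 1, 3, 3, 16 (period 8).

[8; (3, 3, 1, 4, 1, 3, 3, 16)]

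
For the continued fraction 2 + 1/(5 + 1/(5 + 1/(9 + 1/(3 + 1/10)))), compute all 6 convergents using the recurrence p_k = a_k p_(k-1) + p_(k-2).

Using the convergent recurrence p_i = a_i*p_{i-1} + p_{i-2}, q_i = a_i*q_{i-1} + q_{i-2} with p_{-2}=0, p_{-1}=1, q_{-2}=1, q_{-1}=0:
  i=0: a_0=2, p_0 = 2*1 + 0 = 2, q_0 = 2*0 + 1 = 1.
  i=1: a_1=5, p_1 = 5*2 + 1 = 11, q_1 = 5*1 + 0 = 5.
  i=2: a_2=5, p_2 = 5*11 + 2 = 57, q_2 = 5*5 + 1 = 26.
  i=3: a_3=9, p_3 = 9*57 + 11 = 524, q_3 = 9*26 + 5 = 239.
  i=4: a_4=3, p_4 = 3*524 + 57 = 1629, q_4 = 3*239 + 26 = 743.
  i=5: a_5=10, p_5 = 10*1629 + 524 = 16814, q_5 = 10*743 + 239 = 7669.

2/1, 11/5, 57/26, 524/239, 1629/743, 16814/7669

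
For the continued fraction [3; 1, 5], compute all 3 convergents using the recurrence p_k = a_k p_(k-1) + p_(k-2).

3/1, 4/1, 23/6

Using the convergent recurrence p_i = a_i*p_{i-1} + p_{i-2}, q_i = a_i*q_{i-1} + q_{i-2} with p_{-2}=0, p_{-1}=1, q_{-2}=1, q_{-1}=0:
  i=0: a_0=3, p_0 = 3*1 + 0 = 3, q_0 = 3*0 + 1 = 1.
  i=1: a_1=1, p_1 = 1*3 + 1 = 4, q_1 = 1*1 + 0 = 1.
  i=2: a_2=5, p_2 = 5*4 + 3 = 23, q_2 = 5*1 + 1 = 6.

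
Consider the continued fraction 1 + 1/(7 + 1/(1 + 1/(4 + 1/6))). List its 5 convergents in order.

Using the convergent recurrence p_i = a_i*p_{i-1} + p_{i-2}, q_i = a_i*q_{i-1} + q_{i-2} with p_{-2}=0, p_{-1}=1, q_{-2}=1, q_{-1}=0:
  i=0: a_0=1, p_0 = 1*1 + 0 = 1, q_0 = 1*0 + 1 = 1.
  i=1: a_1=7, p_1 = 7*1 + 1 = 8, q_1 = 7*1 + 0 = 7.
  i=2: a_2=1, p_2 = 1*8 + 1 = 9, q_2 = 1*7 + 1 = 8.
  i=3: a_3=4, p_3 = 4*9 + 8 = 44, q_3 = 4*8 + 7 = 39.
  i=4: a_4=6, p_4 = 6*44 + 9 = 273, q_4 = 6*39 + 8 = 242.

1/1, 8/7, 9/8, 44/39, 273/242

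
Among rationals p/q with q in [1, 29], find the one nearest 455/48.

237/25

Expand x = 455/48 as a continued fraction with the Euclidean algorithm:
  455 = 9*48 + 23, so a_0 = 9.
  48 = 2*23 + 2, so a_1 = 2.
  23 = 11*2 + 1, so a_2 = 11.
  2 = 2*1 + 0, so a_3 = 2.
so x = [9; 2, 11, 2].
Convergents (p_i = a_i*p_{i-1} + p_{i-2}, q_i = a_i*q_{i-1} + q_{i-2} with p_{-2}=0, p_{-1}=1, q_{-2}=1, q_{-1}=0), until the denominator exceeds 29:
  i=0: a_0=9, p_0 = 9*1 + 0 = 9, q_0 = 9*0 + 1 = 1.
  i=1: a_1=2, p_1 = 2*9 + 1 = 19, q_1 = 2*1 + 0 = 2.
  i=2: a_2=11, p_2 = 11*19 + 9 = 218, q_2 = 11*2 + 1 = 23.
  i=3: a_3=2, p_3 = 2*218 + 19 = 455, q_3 = 2*23 + 2 = 48.
q_3 = 48 > 29, so the last convergent with denominator <= 29 is p_2/q_2 = 218/23.
The closest fraction with denominator <= 29 is either p_2/q_2 or the intermediate fraction (k*p_2 + p_1)/(k*q_2 + q_1) with the largest k >= 1 whose denominator stays <= 29; these approach x as k grows, and every other convergent or intermediate fraction in range is farther away.
Largest k: floor((29 - q_1)/q_2) = floor((29 - 2)/23) = 1.
That gives (1*218 + 19)/(1*23 + 2) = 237/25.
Compare the errors: |x - 218/23| = |455*23 - 218*48|/(48*23) = 1/1104, and |x - 237/25| = |455*25 - 237*48|/(48*25) = 1/1200.
Cross-multiplying, 1*1104 = 1104 < 1200 = 1*1200, so 1/1200 is smaller: the intermediate fraction 237/25 is closer to x than 218/23.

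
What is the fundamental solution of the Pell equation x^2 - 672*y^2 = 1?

(x, y) = (337, 13)

First expand sqrt(672) as a continued fraction. With x_i = (sqrt(672) + m_i)/d_i and (m_0, d_0) = (0, 1): a_0 = floor(sqrt(672)) = 25, since 25^2 = 625 <= 672 < 676 = 26^2.
Iterate m_{i+1} = d_i*a_i - m_i, d_{i+1} = (672 - m_{i+1}^2)/d_i, a_{i+1} = floor((a_0 + m_{i+1})/d_{i+1}):
  m_1 = 1*25 - 0 = 25, d_1 = (672 - 25^2)/1 = 47/1 = 47, a_1 = floor((25 + 25)/47) = 1.
  m_2 = 47*1 - 25 = 22, d_2 = (672 - 22^2)/47 = 188/47 = 4, a_2 = floor((25 + 22)/4) = 11.
  m_3 = 4*11 - 22 = 22, d_3 = (672 - 22^2)/4 = 188/4 = 47, a_3 = floor((25 + 22)/47) = 1.
  m_4 = 47*1 - 22 = 25, d_4 = (672 - 25^2)/47 = 47/47 = 1, a_4 = floor((25 + 25)/1) = 50.
  m_5 = 1*50 - 25 = 25, d_5 = (672 - 25^2)/1 = 47/1 = 47: (m_5, d_5) = (m_1, d_1) = (25, 47), so from here the quotients repeat a_1, ..., a_4; the period length is 4.
So sqrt(672) = [25; (1, 11, 1, 50)] with period length k = 4.
k is even, so the fundamental solution of x^2 - 672y^2 = 1 is (p_{k-1}, q_{k-1}) = (p_3, q_3); compute convergents through index 3.
Convergents (p_i = a_i*p_{i-1} + p_{i-2}, q_i = a_i*q_{i-1} + q_{i-2} with p_{-2}=0, p_{-1}=1, q_{-2}=1, q_{-1}=0):
  i=0: a_0=25, p_0 = 25*1 + 0 = 25, q_0 = 25*0 + 1 = 1.
  i=1: a_1=1, p_1 = 1*25 + 1 = 26, q_1 = 1*1 + 0 = 1.
  i=2: a_2=11, p_2 = 11*26 + 25 = 311, q_2 = 11*1 + 1 = 12.
  i=3: a_3=1, p_3 = 1*311 + 26 = 337, q_3 = 1*12 + 1 = 13.
Check: 337^2 - 672*13^2 = 113569 - 113568 = 1, so (x, y) = (337, 13) solves the equation, and by the theorem it is the least positive solution.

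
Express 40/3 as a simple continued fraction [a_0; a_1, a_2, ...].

[13; 3]

Run the Euclidean algorithm on 40 and 3; the successive quotients are the partial quotients a_0, a_1, ... (each step inverts the fractional part left over by the previous one):
  40 = 13*3 + 1, so a_0 = 13.
  3 = 3*1 + 0, so a_1 = 3.
The remainder reaches 0 after 2 divisions, so the expansion has 2 partial quotients, read off in order.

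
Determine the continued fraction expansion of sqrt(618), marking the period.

Write x_i = (sqrt(618) + m_i)/d_i with (m_0, d_0) = (0, 1). a_0 = floor(sqrt(618)) = 24, since 24^2 = 576 <= 618 < 625 = 25^2.
Iterate m_{i+1} = d_i*a_i - m_i, d_{i+1} = (618 - m_{i+1}^2)/d_i, a_{i+1} = floor((a_0 + m_{i+1})/d_{i+1}):
  m_1 = 1*24 - 0 = 24, d_1 = (618 - 24^2)/1 = 42/1 = 42, a_1 = floor((24 + 24)/42) = 1.
  m_2 = 42*1 - 24 = 18, d_2 = (618 - 18^2)/42 = 294/42 = 7, a_2 = floor((24 + 18)/7) = 6.
  m_3 = 7*6 - 18 = 24, d_3 = (618 - 24^2)/7 = 42/7 = 6, a_3 = floor((24 + 24)/6) = 8.
  m_4 = 6*8 - 24 = 24, d_4 = (618 - 24^2)/6 = 42/6 = 7, a_4 = floor((24 + 24)/7) = 6.
  m_5 = 7*6 - 24 = 18, d_5 = (618 - 18^2)/7 = 294/7 = 42, a_5 = floor((24 + 18)/42) = 1.
  m_6 = 42*1 - 18 = 24, d_6 = (618 - 24^2)/42 = 42/42 = 1, a_6 = floor((24 + 24)/1) = 48.
  m_7 = 1*48 - 24 = 24, d_7 = (618 - 24^2)/1 = 42/1 = 42: (m_7, d_7) = (m_1, d_1) = (24, 42), so from here the quotients repeat a_1, ..., a_6; the period length is 6.
Hence the expansion of sqrt(618) is a_0 = 24 followed by the repeating block 1, 6, 8, 6, 1, 48 (period 6).

[24; (1, 6, 8, 6, 1, 48)]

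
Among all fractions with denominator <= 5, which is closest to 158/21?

15/2

Expand x = 158/21 as a continued fraction with the Euclidean algorithm:
  158 = 7*21 + 11, so a_0 = 7.
  21 = 1*11 + 10, so a_1 = 1.
  11 = 1*10 + 1, so a_2 = 1.
  10 = 10*1 + 0, so a_3 = 10.
so x = [7; 1, 1, 10].
Convergents (p_i = a_i*p_{i-1} + p_{i-2}, q_i = a_i*q_{i-1} + q_{i-2} with p_{-2}=0, p_{-1}=1, q_{-2}=1, q_{-1}=0), until the denominator exceeds 5:
  i=0: a_0=7, p_0 = 7*1 + 0 = 7, q_0 = 7*0 + 1 = 1.
  i=1: a_1=1, p_1 = 1*7 + 1 = 8, q_1 = 1*1 + 0 = 1.
  i=2: a_2=1, p_2 = 1*8 + 7 = 15, q_2 = 1*1 + 1 = 2.
  i=3: a_3=10, p_3 = 10*15 + 8 = 158, q_3 = 10*2 + 1 = 21.
q_3 = 21 > 5, so the last convergent with denominator <= 5 is p_2/q_2 = 15/2.
The closest fraction with denominator <= 5 is either p_2/q_2 or the intermediate fraction (k*p_2 + p_1)/(k*q_2 + q_1) with the largest k >= 1 whose denominator stays <= 5; these approach x as k grows, and every other convergent or intermediate fraction in range is farther away.
Largest k: floor((5 - q_1)/q_2) = floor((5 - 1)/2) = 2.
That gives (2*15 + 8)/(2*2 + 1) = 38/5.
Compare the errors: |x - 15/2| = |158*2 - 15*21|/(21*2) = 1/42, and |x - 38/5| = |158*5 - 38*21|/(21*5) = 8/105.
Cross-multiplying, 1*105 = 105 < 336 = 8*42, so 1/42 is smaller: the convergent 15/2 is closer to x than 38/5.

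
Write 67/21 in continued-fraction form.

Run the Euclidean algorithm on 67 and 21; the successive quotients are the partial quotients a_0, a_1, ... (each step inverts the fractional part left over by the previous one):
  67 = 3*21 + 4, so a_0 = 3.
  21 = 5*4 + 1, so a_1 = 5.
  4 = 4*1 + 0, so a_2 = 4.
The remainder reaches 0 after 3 divisions, so the expansion has 3 partial quotients, read off in order.

[3; 5, 4]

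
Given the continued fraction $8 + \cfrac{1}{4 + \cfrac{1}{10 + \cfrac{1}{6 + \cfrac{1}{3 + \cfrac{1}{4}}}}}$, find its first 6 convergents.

Using the convergent recurrence p_i = a_i*p_{i-1} + p_{i-2}, q_i = a_i*q_{i-1} + q_{i-2} with p_{-2}=0, p_{-1}=1, q_{-2}=1, q_{-1}=0:
  i=0: a_0=8, p_0 = 8*1 + 0 = 8, q_0 = 8*0 + 1 = 1.
  i=1: a_1=4, p_1 = 4*8 + 1 = 33, q_1 = 4*1 + 0 = 4.
  i=2: a_2=10, p_2 = 10*33 + 8 = 338, q_2 = 10*4 + 1 = 41.
  i=3: a_3=6, p_3 = 6*338 + 33 = 2061, q_3 = 6*41 + 4 = 250.
  i=4: a_4=3, p_4 = 3*2061 + 338 = 6521, q_4 = 3*250 + 41 = 791.
  i=5: a_5=4, p_5 = 4*6521 + 2061 = 28145, q_5 = 4*791 + 250 = 3414.

8/1, 33/4, 338/41, 2061/250, 6521/791, 28145/3414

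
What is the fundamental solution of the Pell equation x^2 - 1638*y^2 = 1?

First expand sqrt(1638) as a continued fraction. With x_i = (sqrt(1638) + m_i)/d_i and (m_0, d_0) = (0, 1): a_0 = floor(sqrt(1638)) = 40, since 40^2 = 1600 <= 1638 < 1681 = 41^2.
Iterate m_{i+1} = d_i*a_i - m_i, d_{i+1} = (1638 - m_{i+1}^2)/d_i, a_{i+1} = floor((a_0 + m_{i+1})/d_{i+1}):
  m_1 = 1*40 - 0 = 40, d_1 = (1638 - 40^2)/1 = 38/1 = 38, a_1 = floor((40 + 40)/38) = 2.
  m_2 = 38*2 - 40 = 36, d_2 = (1638 - 36^2)/38 = 342/38 = 9, a_2 = floor((40 + 36)/9) = 8.
  m_3 = 9*8 - 36 = 36, d_3 = (1638 - 36^2)/9 = 342/9 = 38, a_3 = floor((40 + 36)/38) = 2.
  m_4 = 38*2 - 36 = 40, d_4 = (1638 - 40^2)/38 = 38/38 = 1, a_4 = floor((40 + 40)/1) = 80.
  m_5 = 1*80 - 40 = 40, d_5 = (1638 - 40^2)/1 = 38/1 = 38: (m_5, d_5) = (m_1, d_1) = (40, 38), so from here the quotients repeat a_1, ..., a_4; the period length is 4.
So sqrt(1638) = [40; (2, 8, 2, 80)] with period length k = 4.
k is even, so the fundamental solution of x^2 - 1638y^2 = 1 is (p_{k-1}, q_{k-1}) = (p_3, q_3); compute convergents through index 3.
Convergents (p_i = a_i*p_{i-1} + p_{i-2}, q_i = a_i*q_{i-1} + q_{i-2} with p_{-2}=0, p_{-1}=1, q_{-2}=1, q_{-1}=0):
  i=0: a_0=40, p_0 = 40*1 + 0 = 40, q_0 = 40*0 + 1 = 1.
  i=1: a_1=2, p_1 = 2*40 + 1 = 81, q_1 = 2*1 + 0 = 2.
  i=2: a_2=8, p_2 = 8*81 + 40 = 688, q_2 = 8*2 + 1 = 17.
  i=3: a_3=2, p_3 = 2*688 + 81 = 1457, q_3 = 2*17 + 2 = 36.
Check: 1457^2 - 1638*36^2 = 2122849 - 2122848 = 1, so (x, y) = (1457, 36) solves the equation, and by the theorem it is the least positive solution.

(x, y) = (1457, 36)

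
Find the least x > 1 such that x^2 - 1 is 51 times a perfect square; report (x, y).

(x, y) = (50, 7)

First expand sqrt(51) as a continued fraction. With x_i = (sqrt(51) + m_i)/d_i and (m_0, d_0) = (0, 1): a_0 = floor(sqrt(51)) = 7, since 7^2 = 49 <= 51 < 64 = 8^2.
Iterate m_{i+1} = d_i*a_i - m_i, d_{i+1} = (51 - m_{i+1}^2)/d_i, a_{i+1} = floor((a_0 + m_{i+1})/d_{i+1}):
  m_1 = 1*7 - 0 = 7, d_1 = (51 - 7^2)/1 = 2/1 = 2, a_1 = floor((7 + 7)/2) = 7.
  m_2 = 2*7 - 7 = 7, d_2 = (51 - 7^2)/2 = 2/2 = 1, a_2 = floor((7 + 7)/1) = 14.
  m_3 = 1*14 - 7 = 7, d_3 = (51 - 7^2)/1 = 2/1 = 2: (m_3, d_3) = (m_1, d_1) = (7, 2), so from here the quotients repeat a_1, a_2; the period length is 2.
So sqrt(51) = [7; (7, 14)] with period length k = 2.
k is even, so the fundamental solution of x^2 - 51y^2 = 1 is (p_{k-1}, q_{k-1}) = (p_1, q_1); compute convergents through index 1.
Convergents (p_i = a_i*p_{i-1} + p_{i-2}, q_i = a_i*q_{i-1} + q_{i-2} with p_{-2}=0, p_{-1}=1, q_{-2}=1, q_{-1}=0):
  i=0: a_0=7, p_0 = 7*1 + 0 = 7, q_0 = 7*0 + 1 = 1.
  i=1: a_1=7, p_1 = 7*7 + 1 = 50, q_1 = 7*1 + 0 = 7.
Check: 50^2 - 51*7^2 = 2500 - 2499 = 1, so (x, y) = (50, 7) solves the equation, and by the theorem it is the least positive solution.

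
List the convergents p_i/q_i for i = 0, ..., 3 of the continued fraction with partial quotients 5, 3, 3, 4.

5/1, 16/3, 53/10, 228/43

Using the convergent recurrence p_i = a_i*p_{i-1} + p_{i-2}, q_i = a_i*q_{i-1} + q_{i-2} with p_{-2}=0, p_{-1}=1, q_{-2}=1, q_{-1}=0:
  i=0: a_0=5, p_0 = 5*1 + 0 = 5, q_0 = 5*0 + 1 = 1.
  i=1: a_1=3, p_1 = 3*5 + 1 = 16, q_1 = 3*1 + 0 = 3.
  i=2: a_2=3, p_2 = 3*16 + 5 = 53, q_2 = 3*3 + 1 = 10.
  i=3: a_3=4, p_3 = 4*53 + 16 = 228, q_3 = 4*10 + 3 = 43.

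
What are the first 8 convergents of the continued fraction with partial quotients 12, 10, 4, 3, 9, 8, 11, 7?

12/1, 121/10, 496/41, 1609/133, 14977/1238, 121425/10037, 1350652/111645, 9575989/791552

Using the convergent recurrence p_i = a_i*p_{i-1} + p_{i-2}, q_i = a_i*q_{i-1} + q_{i-2} with p_{-2}=0, p_{-1}=1, q_{-2}=1, q_{-1}=0:
  i=0: a_0=12, p_0 = 12*1 + 0 = 12, q_0 = 12*0 + 1 = 1.
  i=1: a_1=10, p_1 = 10*12 + 1 = 121, q_1 = 10*1 + 0 = 10.
  i=2: a_2=4, p_2 = 4*121 + 12 = 496, q_2 = 4*10 + 1 = 41.
  i=3: a_3=3, p_3 = 3*496 + 121 = 1609, q_3 = 3*41 + 10 = 133.
  i=4: a_4=9, p_4 = 9*1609 + 496 = 14977, q_4 = 9*133 + 41 = 1238.
  i=5: a_5=8, p_5 = 8*14977 + 1609 = 121425, q_5 = 8*1238 + 133 = 10037.
  i=6: a_6=11, p_6 = 11*121425 + 14977 = 1350652, q_6 = 11*10037 + 1238 = 111645.
  i=7: a_7=7, p_7 = 7*1350652 + 121425 = 9575989, q_7 = 7*111645 + 10037 = 791552.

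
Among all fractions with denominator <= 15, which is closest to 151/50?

3/1

Expand x = 151/50 as a continued fraction with the Euclidean algorithm:
  151 = 3*50 + 1, so a_0 = 3.
  50 = 50*1 + 0, so a_1 = 50.
so x = [3; 50].
Convergents (p_i = a_i*p_{i-1} + p_{i-2}, q_i = a_i*q_{i-1} + q_{i-2} with p_{-2}=0, p_{-1}=1, q_{-2}=1, q_{-1}=0), until the denominator exceeds 15:
  i=0: a_0=3, p_0 = 3*1 + 0 = 3, q_0 = 3*0 + 1 = 1.
  i=1: a_1=50, p_1 = 50*3 + 1 = 151, q_1 = 50*1 + 0 = 50.
q_1 = 50 > 15, so the last convergent with denominator <= 15 is p_0/q_0 = 3/1.
The closest fraction with denominator <= 15 is either p_0/q_0 or the intermediate fraction (k*p_0 + p_{-1})/(k*q_0 + q_{-1}) with the largest k >= 1 whose denominator stays <= 15; these approach x as k grows, and every other convergent or intermediate fraction in range is farther away.
Largest k: floor((15 - q_{-1})/q_0) = floor((15 - 0)/1) = 15 (using the seeds p_{-1} = 1, q_{-1} = 0).
That gives (15*3 + 1)/(15*1 + 0) = 46/15.
Compare the errors: |x - 3/1| = |151*1 - 3*50|/(50*1) = 1/50, and |x - 46/15| = |151*15 - 46*50|/(50*15) = 35/750.
Cross-multiplying, 1*750 = 750 < 1750 = 35*50, so 1/50 is smaller: the convergent 3/1 is closer to x than 46/15.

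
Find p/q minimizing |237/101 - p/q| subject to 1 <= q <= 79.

Expand x = 237/101 as a continued fraction with the Euclidean algorithm:
  237 = 2*101 + 35, so a_0 = 2.
  101 = 2*35 + 31, so a_1 = 2.
  35 = 1*31 + 4, so a_2 = 1.
  31 = 7*4 + 3, so a_3 = 7.
  4 = 1*3 + 1, so a_4 = 1.
  3 = 3*1 + 0, so a_5 = 3.
so x = [2; 2, 1, 7, 1, 3].
Convergents (p_i = a_i*p_{i-1} + p_{i-2}, q_i = a_i*q_{i-1} + q_{i-2} with p_{-2}=0, p_{-1}=1, q_{-2}=1, q_{-1}=0), until the denominator exceeds 79:
  i=0: a_0=2, p_0 = 2*1 + 0 = 2, q_0 = 2*0 + 1 = 1.
  i=1: a_1=2, p_1 = 2*2 + 1 = 5, q_1 = 2*1 + 0 = 2.
  i=2: a_2=1, p_2 = 1*5 + 2 = 7, q_2 = 1*2 + 1 = 3.
  i=3: a_3=7, p_3 = 7*7 + 5 = 54, q_3 = 7*3 + 2 = 23.
  i=4: a_4=1, p_4 = 1*54 + 7 = 61, q_4 = 1*23 + 3 = 26.
  i=5: a_5=3, p_5 = 3*61 + 54 = 237, q_5 = 3*26 + 23 = 101.
q_5 = 101 > 79, so the last convergent with denominator <= 79 is p_4/q_4 = 61/26.
The closest fraction with denominator <= 79 is either p_4/q_4 or the intermediate fraction (k*p_4 + p_3)/(k*q_4 + q_3) with the largest k >= 1 whose denominator stays <= 79; these approach x as k grows, and every other convergent or intermediate fraction in range is farther away.
Largest k: floor((79 - q_3)/q_4) = floor((79 - 23)/26) = 2.
That gives (2*61 + 54)/(2*26 + 23) = 176/75.
Compare the errors: |x - 61/26| = |237*26 - 61*101|/(101*26) = 1/2626, and |x - 176/75| = |237*75 - 176*101|/(101*75) = 1/7575.
Cross-multiplying, 1*2626 = 2626 < 7575 = 1*7575, so 1/7575 is smaller: the intermediate fraction 176/75 is closer to x than 61/26.

176/75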